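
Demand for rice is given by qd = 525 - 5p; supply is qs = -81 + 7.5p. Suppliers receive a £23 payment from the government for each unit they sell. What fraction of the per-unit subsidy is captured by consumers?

Consumer share = 0.6

Pre-subsidy: 525 - 5p = -81 + 7.5p gives p* = 48.48, q* = 282.6.
With the subsidy, sellers receive ps = pb + 23 for each unit, where pb is the price buyers pay.
Supply in terms of pb becomes qs = -81 + 7.5(pb + 23) = 91.5 + 7.5pb. Setting this equal to demand: 525 - 5pb = 91.5 + 7.5pb, so pb = 34.68.
Sellers receive ps = 34.68 + 23 = 57.68; q' = 525 − 5·34.68 = 351.6.
Buyers' price falls by p* − pb = 48.48 − 34.68 = 13.8; sellers' price rises by ps − p* = 57.68 − 48.48 = 9.2.
So consumers capture 13.8/23 = 0.6 of each unit of subsidy.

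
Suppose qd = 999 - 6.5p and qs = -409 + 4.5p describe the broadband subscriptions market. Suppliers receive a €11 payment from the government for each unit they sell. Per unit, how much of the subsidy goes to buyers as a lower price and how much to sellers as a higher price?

Pre-subsidy: 999 - 6.5p = -409 + 4.5p gives p* = 128, q* = 167.
With the subsidy, sellers receive ps = pb + 11 for each unit, where pb is the price buyers pay.
Supply in terms of pb becomes qs = -409 + 4.5(pb + 11) = -359.5 + 4.5pb. Setting this equal to demand: 999 - 6.5pb = -359.5 + 4.5pb, so pb = 123.5.
Sellers receive ps = 123.5 + 11 = 134.5; q' = 999 − 6.5·123.5 = 196.25.
Buyers' price falls by p* − pb = 128 − 123.5 = 4.5; sellers' price rises by ps − p* = 134.5 − 128 = 6.5.

Buyers gain €4.5 per unit; sellers gain €6.5 per unit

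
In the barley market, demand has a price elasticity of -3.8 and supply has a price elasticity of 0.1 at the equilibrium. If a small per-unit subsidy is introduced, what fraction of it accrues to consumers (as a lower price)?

For a small subsidy around the equilibrium, the benefit split depends on the relative slopes, which at a point are proportional to the elasticities.
Buyer share = εs/(εs + |εd|) = 0.1/(0.1 + 3.8) = 1/39; seller share = |εd|/(εs + |εd|) = 38/39.

Consumer share = 1/39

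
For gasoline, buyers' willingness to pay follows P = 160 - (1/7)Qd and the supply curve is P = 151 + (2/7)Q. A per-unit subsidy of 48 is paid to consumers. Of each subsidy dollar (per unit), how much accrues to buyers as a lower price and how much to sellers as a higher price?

Buyers gain 16 per unit; sellers gain 32 per unit

Pre-subsidy: 160 - (1/7)Q = 151 + (2/7)Q gives Q* = 21 and P* = 157.
With the rebate, buyers effectively pay Pb = Ps − 48, where Ps is the price sellers receive.
On the curves, Pb = 160 - (1/7)Q and Ps = 151 + (2/7)Q; the wedge Ps − Pb = 48 gives 151 + (2/7)Q − (160 - (1/7)Q) = 48, so Q' = 133.
Then Pb = 160 − (1/7)·133 = 141 and Ps = 151 + (2/7)·133 = 189.
Buyers' price falls by P* − Pb = 157 − 141 = 16; sellers' price rises by Ps − P* = 189 − 157 = 32.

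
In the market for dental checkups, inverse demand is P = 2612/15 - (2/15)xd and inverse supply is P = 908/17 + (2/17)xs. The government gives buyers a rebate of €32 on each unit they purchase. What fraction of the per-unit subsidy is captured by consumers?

Consumer share = 0.53125

Pre-subsidy: 2612/15 - (2/15)x = 908/17 + (2/17)x gives x* = 481 and P* = 110.
With the rebate, buyers effectively pay Pb = Ps − 32, where Ps is the price sellers receive.
On the curves, Pb = 2612/15 - (2/15)x and Ps = 908/17 + (2/17)x; the wedge Ps − Pb = 32 gives 908/17 + (2/17)x − (2612/15 - (2/15)x) = 32, so x' = 608.5.
Then Pb = 2612/15 − (2/15)·608.5 = 93 and Ps = 908/17 + (2/17)·608.5 = 125.
Buyers' price falls by P* − Pb = 110 − 93 = 17; sellers' price rises by Ps − P* = 125 − 110 = 15.
So consumers capture 17/32 = 0.53125 of each unit of subsidy.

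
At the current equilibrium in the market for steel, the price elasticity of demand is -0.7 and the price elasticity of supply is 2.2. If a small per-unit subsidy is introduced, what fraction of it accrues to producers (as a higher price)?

Producer share = 7/29

For a small subsidy around the equilibrium, the benefit split depends on the relative slopes, which at a point are proportional to the elasticities.
Buyer share = εs/(εs + |εd|) = 2.2/(2.2 + 0.7) = 22/29; seller share = |εd|/(εs + |εd|) = 7/29.
So producers capture 7/29 of the subsidy.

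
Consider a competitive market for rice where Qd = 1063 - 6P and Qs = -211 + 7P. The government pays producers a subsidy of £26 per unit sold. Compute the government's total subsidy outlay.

Pre-subsidy: 1063 - 6P = -211 + 7P gives P* = 98, Q* = 475.
With the subsidy, sellers receive Ps = Pb + 26 for each unit, where Pb is the price buyers pay.
Supply in terms of Pb becomes Qs = -211 + 7(Pb + 26) = -29 + 7Pb. Setting this equal to demand: 1063 - 6Pb = -29 + 7Pb, so Pb = 84.
Sellers receive Ps = 84 + 26 = 110; Q' = 1063 − 6·84 = 559.
Government outlay = subsidy × quantity = 26 × 559 = 14534.

Government cost = £14534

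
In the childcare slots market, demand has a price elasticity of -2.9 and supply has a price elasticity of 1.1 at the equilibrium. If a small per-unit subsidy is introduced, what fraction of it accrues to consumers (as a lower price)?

Consumer share = 0.275

For a small subsidy around the equilibrium, the benefit split depends on the relative slopes, which at a point are proportional to the elasticities.
Buyer share = εs/(εs + |εd|) = 1.1/(1.1 + 2.9) = 0.275; seller share = |εd|/(εs + |εd|) = 0.725.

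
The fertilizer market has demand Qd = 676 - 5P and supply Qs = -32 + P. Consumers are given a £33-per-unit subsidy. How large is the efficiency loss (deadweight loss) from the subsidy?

Pre-subsidy: 676 - 5P = -32 + P gives P* = 118, Q* = 86.
With the rebate, buyers effectively pay Pb = Ps − 33, where Ps is the price sellers receive.
Demand in terms of Ps becomes Qd = 676 − 5(Ps − 33) = 841 - 5Ps. Setting this equal to supply: 841 - 5Ps = -32 + Ps, so Ps = 145.5.
Buyers pay Pb = 145.5 − 33 = 112.5; Q' = -32 + 1·145.5 = 113.5.
The subsidy expands output by 113.5 − 86 = 27.5 past the efficient level; on those units the gap between marginal cost and willingness to pay runs from 0 up to 33.
DWL = ½ × 33 × 27.5 = 453.75.

Deadweight loss = £453.75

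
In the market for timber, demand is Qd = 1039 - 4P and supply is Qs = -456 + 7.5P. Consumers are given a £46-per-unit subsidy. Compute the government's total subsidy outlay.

Pre-subsidy: 1039 - 4P = -456 + 7.5P gives P* = 130, Q* = 519.
With the rebate, buyers effectively pay Pb = Ps − 46, where Ps is the price sellers receive.
Demand in terms of Ps becomes Qd = 1039 − 4(Ps − 46) = 1223 - 4Ps. Setting this equal to supply: 1223 - 4Ps = -456 + 7.5Ps, so Ps = 146.
Buyers pay Pb = 146 − 46 = 100; Q' = -456 + 7.5·146 = 639.
Government outlay = subsidy × quantity = 46 × 639 = 29394.

Government cost = £29394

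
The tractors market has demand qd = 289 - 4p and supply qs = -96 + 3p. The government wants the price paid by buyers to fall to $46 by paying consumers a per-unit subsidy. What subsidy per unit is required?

Required subsidy s = $21 per unit

At a buyer price of 46, quantity demanded is 289 − 4·46 = 105.
Sellers supply 105 only when they receive ps with -96 + 3·ps = 105, i.e. ps = 67.
s = ps − pb = 67 − 46 = 21.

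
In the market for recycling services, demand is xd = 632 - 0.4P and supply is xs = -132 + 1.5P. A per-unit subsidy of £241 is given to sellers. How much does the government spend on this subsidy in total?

Government cost = 2505918/19

Pre-subsidy: 632 - 0.4P = -132 + 1.5P gives P* = 7640/19, x* = 8952/19.
With the subsidy, sellers receive Ps = Pb + 241 for each unit, where Pb is the price buyers pay.
Supply in terms of Pb becomes xs = -132 + 1.5(Pb + 241) = 229.5 + 1.5Pb. Setting this equal to demand: 632 - 0.4Pb = 229.5 + 1.5Pb, so Pb = 4025/19.
Sellers receive Ps = 4025/19 + 241 = 8604/19; x' = 632 − 0.4·(4025/19) = 10398/19.
Government outlay = subsidy × quantity = 241 × 10398/19 = 2505918/19.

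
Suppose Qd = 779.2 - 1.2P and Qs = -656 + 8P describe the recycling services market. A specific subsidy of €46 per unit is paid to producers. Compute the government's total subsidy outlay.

Government cost = €29440

Pre-subsidy: 779.2 - 1.2P = -656 + 8P gives P* = 156, Q* = 592.
With the subsidy, sellers receive Ps = Pb + 46 for each unit, where Pb is the price buyers pay.
Supply in terms of Pb becomes Qs = -656 + 8(Pb + 46) = -288 + 8Pb. Setting this equal to demand: 779.2 - 1.2Pb = -288 + 8Pb, so Pb = 116.
Sellers receive Ps = 116 + 46 = 162; Q' = 779.2 − 1.2·116 = 640.
Government outlay = subsidy × quantity = 46 × 640 = 29440.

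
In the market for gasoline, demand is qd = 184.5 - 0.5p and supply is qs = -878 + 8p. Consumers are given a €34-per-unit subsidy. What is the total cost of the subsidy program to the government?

Pre-subsidy: 184.5 - 0.5p = -878 + 8p gives p* = 125, q* = 122.
With the rebate, buyers effectively pay pb = ps − 34, where ps is the price sellers receive.
Demand in terms of ps becomes qd = 184.5 − 0.5(ps − 34) = 201.5 - 0.5ps. Setting this equal to supply: 201.5 - 0.5ps = -878 + 8ps, so ps = 127.
Buyers pay pb = 127 − 34 = 93; q' = -878 + 8·127 = 138.
Government outlay = subsidy × quantity = 34 × 138 = 4692.

Government cost = €4692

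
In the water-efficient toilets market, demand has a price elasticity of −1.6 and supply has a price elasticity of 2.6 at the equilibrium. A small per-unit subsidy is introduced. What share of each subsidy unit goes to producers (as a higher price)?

For a small subsidy around the equilibrium, the benefit split depends on the relative slopes, which at a point are proportional to the elasticities.
Buyer share = εs/(εs + |εd|) = 2.6/(2.6 + 1.6) = 13/21; seller share = |εd|/(εs + |εd|) = 8/21.
So producers capture 8/21 of the subsidy.

Producer share = 8/21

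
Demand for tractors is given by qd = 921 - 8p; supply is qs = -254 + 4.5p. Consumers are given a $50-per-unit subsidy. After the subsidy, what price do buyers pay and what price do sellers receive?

Buyers pay $76; sellers receive $126

Pre-subsidy: 921 - 8p = -254 + 4.5p gives p* = 94, q* = 169.
With the rebate, buyers effectively pay pb = ps − 50, where ps is the price sellers receive.
Demand in terms of ps becomes qd = 921 − 8(ps − 50) = 1321 - 8ps. Setting this equal to supply: 1321 - 8ps = -254 + 4.5ps, so ps = 126.
Buyers pay pb = 126 − 50 = 76; q' = -254 + 4.5·126 = 313.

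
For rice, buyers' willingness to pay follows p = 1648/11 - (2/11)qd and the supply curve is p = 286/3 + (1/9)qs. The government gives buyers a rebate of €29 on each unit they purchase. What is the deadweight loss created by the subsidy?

Deadweight loss = €1435.5

Pre-subsidy: 1648/11 - (2/11)q = 286/3 + (1/9)q gives q* = 186 and p* = 116.
With the rebate, buyers effectively pay pb = ps − 29, where ps is the price sellers receive.
On the curves, pb = 1648/11 - (2/11)q and ps = 286/3 + (1/9)q; the wedge ps − pb = 29 gives 286/3 + (1/9)q − (1648/11 - (2/11)q) = 29, so q' = 285.
Then pb = 1648/11 − (2/11)·285 = 98 and ps = 286/3 + (1/9)·285 = 127.
The subsidy expands output by 285 − 186 = 99 past the efficient level; on those units the gap between marginal cost and willingness to pay runs from 0 up to 29.
DWL = ½ × 29 × 99 = 1435.5.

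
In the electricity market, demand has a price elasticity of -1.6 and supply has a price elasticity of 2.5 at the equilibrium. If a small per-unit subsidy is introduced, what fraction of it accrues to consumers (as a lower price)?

Consumer share = 25/41

For a small subsidy around the equilibrium, the benefit split depends on the relative slopes, which at a point are proportional to the elasticities.
Buyer share = εs/(εs + |εd|) = 2.5/(2.5 + 1.6) = 25/41; seller share = |εd|/(εs + |εd|) = 16/41.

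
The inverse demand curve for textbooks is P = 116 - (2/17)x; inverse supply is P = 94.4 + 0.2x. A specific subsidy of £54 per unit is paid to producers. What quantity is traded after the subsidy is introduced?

x' = 238

Pre-subsidy: 116 - (2/17)x = 94.4 + 0.2x gives x* = 68 and P* = 108.
With the subsidy, sellers receive Ps = Pb + 54 for each unit, where Pb is the price buyers pay.
On the curves, Pb = 116 - (2/17)x and Ps = 94.4 + 0.2x; the wedge Ps − Pb = 54 gives 94.4 + 0.2x − (116 - (2/17)x) = 54, so x' = 238.
Then Pb = 116 − (2/17)·238 = 88 and Ps = 94.4 + 0.2·238 = 142.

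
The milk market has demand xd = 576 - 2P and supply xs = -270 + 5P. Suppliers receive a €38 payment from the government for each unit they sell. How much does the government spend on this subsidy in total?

Pre-subsidy: 576 - 2P = -270 + 5P gives P* = 846/7, x* = 2340/7.
With the subsidy, sellers receive Ps = Pb + 38 for each unit, where Pb is the price buyers pay.
Supply in terms of Pb becomes xs = -270 + 5(Pb + 38) = -80 + 5Pb. Setting this equal to demand: 576 - 2Pb = -80 + 5Pb, so Pb = 656/7.
Sellers receive Ps = 656/7 + 38 = 922/7; x' = 576 − 2·(656/7) = 2720/7.
Government outlay = subsidy × quantity = 38 × 2720/7 = 103360/7.

Government cost = 103360/7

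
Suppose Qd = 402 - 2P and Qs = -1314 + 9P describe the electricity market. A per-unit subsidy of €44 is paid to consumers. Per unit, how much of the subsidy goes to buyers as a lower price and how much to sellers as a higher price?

Pre-subsidy: 402 - 2P = -1314 + 9P gives P* = 156, Q* = 90.
With the rebate, buyers effectively pay Pb = Ps − 44, where Ps is the price sellers receive.
Demand in terms of Ps becomes Qd = 402 − 2(Ps − 44) = 490 - 2Ps. Setting this equal to supply: 490 - 2Ps = -1314 + 9Ps, so Ps = 164.
Buyers pay Pb = 164 − 44 = 120; Q' = -1314 + 9·164 = 162.
Buyers' price falls by P* − Pb = 156 − 120 = 36; sellers' price rises by Ps − P* = 164 − 156 = 8.

Buyers gain €36 per unit; sellers gain €8 per unit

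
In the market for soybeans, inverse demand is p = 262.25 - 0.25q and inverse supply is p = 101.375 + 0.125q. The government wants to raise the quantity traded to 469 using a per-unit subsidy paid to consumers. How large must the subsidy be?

Required subsidy s = 15 per unit

At q = 469, from the demand curve buyers pay pb = 262.25 − 0.25·469 = 145; from the supply curve sellers need ps = 101.375 + 0.125·469 = 160.
The subsidy must fill the gap: s = ps − pb = 160 − 145 = 15.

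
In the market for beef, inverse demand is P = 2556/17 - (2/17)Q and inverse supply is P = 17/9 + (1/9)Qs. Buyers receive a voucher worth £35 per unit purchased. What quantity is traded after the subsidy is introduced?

Pre-subsidy: 2556/17 - (2/17)Q = 17/9 + (1/9)Q gives Q* = 649 and P* = 74.
With the rebate, buyers effectively pay Pb = Ps − 35, where Ps is the price sellers receive.
On the curves, Pb = 2556/17 - (2/17)Q and Ps = 17/9 + (1/9)Q; the wedge Ps − Pb = 35 gives 17/9 + (1/9)Q − (2556/17 - (2/17)Q) = 35, so Q' = 802.
Then Pb = 2556/17 − (2/17)·802 = 56 and Ps = 17/9 + (1/9)·802 = 91.

Q' = 802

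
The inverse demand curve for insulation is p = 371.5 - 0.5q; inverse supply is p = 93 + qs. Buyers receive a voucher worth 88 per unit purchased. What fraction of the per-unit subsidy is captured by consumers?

Consumer share = 1/3

Pre-subsidy: 371.5 - 0.5q = 93 + q gives q* = 557/3 and p* = 836/3.
With the rebate, buyers effectively pay pb = ps − 88, where ps is the price sellers receive.
On the curves, pb = 371.5 - 0.5q and ps = 93 + q; the wedge ps − pb = 88 gives 93 + q − (371.5 - 0.5q) = 88, so q' = 733/3.
Then pb = 371.5 − 0.5·(733/3) = 748/3 and ps = 93 + 1·(733/3) = 1012/3.
Buyers' price falls by p* − pb = 836/3 − 748/3 = 88/3; sellers' price rises by ps − p* = 1012/3 − 836/3 = 176/3.
So consumers capture (88/3)/88 = 1/3 of each unit of subsidy.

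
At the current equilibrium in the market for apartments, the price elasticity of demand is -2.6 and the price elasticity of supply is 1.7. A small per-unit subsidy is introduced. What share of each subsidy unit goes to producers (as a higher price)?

Producer share = 26/43

For a small subsidy around the equilibrium, the benefit split depends on the relative slopes, which at a point are proportional to the elasticities.
Buyer share = εs/(εs + |εd|) = 1.7/(1.7 + 2.6) = 17/43; seller share = |εd|/(εs + |εd|) = 26/43.
So producers capture 26/43 of the subsidy.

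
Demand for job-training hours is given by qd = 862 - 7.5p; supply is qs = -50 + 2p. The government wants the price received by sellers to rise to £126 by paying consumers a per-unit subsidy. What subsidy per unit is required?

At a seller price of 126, quantity supplied is -50 + 2·126 = 202.
Buyers absorb 202 only when they pay pb with 862 − 7.5·pb = 202, i.e. pb = 88.
s = ps − pb = 126 − 88 = 38.

Required subsidy s = £38 per unit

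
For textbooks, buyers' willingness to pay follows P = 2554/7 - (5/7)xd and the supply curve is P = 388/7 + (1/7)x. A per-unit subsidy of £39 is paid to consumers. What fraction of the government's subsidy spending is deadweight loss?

Pre-subsidy: 2554/7 - (5/7)x = 388/7 + (1/7)x gives x* = 361 and P* = 107.
With the rebate, buyers effectively pay Pb = Ps − 39, where Ps is the price sellers receive.
On the curves, Pb = 2554/7 - (5/7)x and Ps = 388/7 + (1/7)x; the wedge Ps − Pb = 39 gives 388/7 + (1/7)x − (2554/7 - (5/7)x) = 39, so x' = 406.5.
Then Pb = 2554/7 − (5/7)·406.5 = 74.5 and Ps = 388/7 + (1/7)·406.5 = 113.5.
ΔCS = ½(361 + 406.5)(107 − 74.5) = 12471.875; ΔPS = ½(361 + 406.5)(113.5 − 107) = 2494.375.
Government spending = 39 × 406.5 = 15853.5.
DWL = ½ × 39 × (406.5 − 361) = 887.25; fraction = 887.25 / 15853.5 = 91/1626.

DWL / government spending = 91/1626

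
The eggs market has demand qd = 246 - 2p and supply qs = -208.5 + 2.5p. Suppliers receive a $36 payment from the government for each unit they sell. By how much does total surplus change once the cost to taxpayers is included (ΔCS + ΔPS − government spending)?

Pre-subsidy: 246 - 2p = -208.5 + 2.5p gives p* = 101, q* = 44.
With the subsidy, sellers receive ps = pb + 36 for each unit, where pb is the price buyers pay.
Supply in terms of pb becomes qs = -208.5 + 2.5(pb + 36) = -118.5 + 2.5pb. Setting this equal to demand: 246 - 2pb = -118.5 + 2.5pb, so pb = 81.
Sellers receive ps = 81 + 36 = 117; q' = 246 − 2·81 = 84.
ΔCS = ½(44 + 84)(101 − 81) = 1280; ΔPS = ½(44 + 84)(117 − 101) = 1024.
Government spending = 36 × 84 = 3024.
Net change = 1280 + 1024 − 3024 = -720. The loss equals the DWL triangle ½·36·40.

Net change in total surplus = -$720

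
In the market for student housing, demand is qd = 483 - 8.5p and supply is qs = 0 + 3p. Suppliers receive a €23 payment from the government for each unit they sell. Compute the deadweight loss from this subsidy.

Pre-subsidy: 483 - 8.5p = 0 + 3p gives p* = 42, q* = 126.
With the subsidy, sellers receive ps = pb + 23 for each unit, where pb is the price buyers pay.
Supply in terms of pb becomes qs = 0 + 3(pb + 23) = 69 + 3pb. Setting this equal to demand: 483 - 8.5pb = 69 + 3pb, so pb = 36.
Sellers receive ps = 36 + 23 = 59; q' = 483 − 8.5·36 = 177.
The subsidy expands output by 177 − 126 = 51 past the efficient level; on those units the gap between marginal cost and willingness to pay runs from 0 up to 23.
DWL = ½ × 23 × 51 = 586.5.

Deadweight loss = €586.5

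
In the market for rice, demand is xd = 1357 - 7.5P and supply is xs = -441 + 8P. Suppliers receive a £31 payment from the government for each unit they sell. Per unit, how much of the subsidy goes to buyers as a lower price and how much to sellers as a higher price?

Pre-subsidy: 1357 - 7.5P = -441 + 8P gives P* = 116, x* = 487.
With the subsidy, sellers receive Ps = Pb + 31 for each unit, where Pb is the price buyers pay.
Supply in terms of Pb becomes xs = -441 + 8(Pb + 31) = -193 + 8Pb. Setting this equal to demand: 1357 - 7.5Pb = -193 + 8Pb, so Pb = 100.
Sellers receive Ps = 100 + 31 = 131; x' = 1357 − 7.5·100 = 607.
Buyers' price falls by P* − Pb = 116 − 100 = 16; sellers' price rises by Ps − P* = 131 − 116 = 15.

Buyers gain £16 per unit; sellers gain £15 per unit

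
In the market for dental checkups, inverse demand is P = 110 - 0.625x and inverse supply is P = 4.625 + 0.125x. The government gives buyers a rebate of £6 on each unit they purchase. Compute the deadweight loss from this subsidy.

Deadweight loss = £24

Pre-subsidy: 110 - 0.625x = 4.625 + 0.125x gives x* = 140.5 and P* = 22.1875.
With the rebate, buyers effectively pay Pb = Ps − 6, where Ps is the price sellers receive.
On the curves, Pb = 110 - 0.625x and Ps = 4.625 + 0.125x; the wedge Ps − Pb = 6 gives 4.625 + 0.125x − (110 - 0.625x) = 6, so x' = 148.5.
Then Pb = 110 − 0.625·148.5 = 17.1875 and Ps = 4.625 + 0.125·148.5 = 23.1875.
The subsidy expands output by 148.5 − 140.5 = 8 past the efficient level; on those units the gap between marginal cost and willingness to pay runs from 0 up to 6.
DWL = ½ × 6 × 8 = 24.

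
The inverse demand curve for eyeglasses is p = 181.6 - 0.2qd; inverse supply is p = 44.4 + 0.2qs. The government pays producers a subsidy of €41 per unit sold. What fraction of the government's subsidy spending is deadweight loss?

DWL / government spending = 205/1782

Pre-subsidy: 181.6 - 0.2q = 44.4 + 0.2q gives q* = 343 and p* = 113.
With the subsidy, sellers receive ps = pb + 41 for each unit, where pb is the price buyers pay.
On the curves, pb = 181.6 - 0.2q and ps = 44.4 + 0.2q; the wedge ps − pb = 41 gives 44.4 + 0.2q − (181.6 - 0.2q) = 41, so q' = 445.5.
Then pb = 181.6 − 0.2·445.5 = 92.5 and ps = 44.4 + 0.2·445.5 = 133.5.
ΔCS = ½(343 + 445.5)(113 − 92.5) = 8082.125; ΔPS = ½(343 + 445.5)(133.5 − 113) = 8082.125.
Government spending = 41 × 445.5 = 18265.5.
DWL = ½ × 41 × (445.5 − 343) = 2101.25; fraction = 2101.25 / 18265.5 = 205/1782.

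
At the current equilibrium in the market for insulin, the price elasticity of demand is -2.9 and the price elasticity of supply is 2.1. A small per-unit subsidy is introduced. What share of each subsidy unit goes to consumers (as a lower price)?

For a small subsidy around the equilibrium, the benefit split depends on the relative slopes, which at a point are proportional to the elasticities.
Buyer share = εs/(εs + |εd|) = 2.1/(2.1 + 2.9) = 0.42; seller share = |εd|/(εs + |εd|) = 0.58.

Consumer share = 0.42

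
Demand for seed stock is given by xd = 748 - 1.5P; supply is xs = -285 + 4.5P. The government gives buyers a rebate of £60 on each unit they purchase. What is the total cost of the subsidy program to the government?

Pre-subsidy: 748 - 1.5P = -285 + 4.5P gives P* = 1033/6, x* = 489.75.
With the rebate, buyers effectively pay Pb = Ps − 60, where Ps is the price sellers receive.
Demand in terms of Ps becomes xd = 748 − 1.5(Ps − 60) = 838 - 1.5Ps. Setting this equal to supply: 838 - 1.5Ps = -285 + 4.5Ps, so Ps = 1123/6.
Buyers pay Pb = 1123/6 − 60 = 763/6; x' = -285 + 4.5·(1123/6) = 557.25.
Government outlay = subsidy × quantity = 60 × 557.25 = 33435.

Government cost = £33435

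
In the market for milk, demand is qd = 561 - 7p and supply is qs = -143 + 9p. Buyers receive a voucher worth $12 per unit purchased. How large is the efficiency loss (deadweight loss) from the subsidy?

Pre-subsidy: 561 - 7p = -143 + 9p gives p* = 44, q* = 253.
With the rebate, buyers effectively pay pb = ps − 12, where ps is the price sellers receive.
Demand in terms of ps becomes qd = 561 − 7(ps − 12) = 645 - 7ps. Setting this equal to supply: 645 - 7ps = -143 + 9ps, so ps = 49.25.
Buyers pay pb = 49.25 − 12 = 37.25; q' = -143 + 9·49.25 = 300.25.
The subsidy expands output by 300.25 − 253 = 47.25 past the efficient level; on those units the gap between marginal cost and willingness to pay runs from 0 up to 12.
DWL = ½ × 12 × 47.25 = 283.5.

Deadweight loss = $283.5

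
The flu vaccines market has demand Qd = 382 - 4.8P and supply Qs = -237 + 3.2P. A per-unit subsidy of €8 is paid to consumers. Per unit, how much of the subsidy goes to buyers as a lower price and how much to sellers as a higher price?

Buyers gain €3.2 per unit; sellers gain €4.8 per unit

Pre-subsidy: 382 - 4.8P = -237 + 3.2P gives P* = 77.375, Q* = 10.6.
With the rebate, buyers effectively pay Pb = Ps − 8, where Ps is the price sellers receive.
Demand in terms of Ps becomes Qd = 382 − 4.8(Ps − 8) = 420.4 - 4.8Ps. Setting this equal to supply: 420.4 - 4.8Ps = -237 + 3.2Ps, so Ps = 82.175.
Buyers pay Pb = 82.175 − 8 = 74.175; Q' = -237 + 3.2·82.175 = 25.96.
Buyers' price falls by P* − Pb = 77.375 − 74.175 = 3.2; sellers' price rises by Ps − P* = 82.175 − 77.375 = 4.8.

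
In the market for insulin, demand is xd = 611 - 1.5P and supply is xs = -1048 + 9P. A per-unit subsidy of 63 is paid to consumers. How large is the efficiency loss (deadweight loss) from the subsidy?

Pre-subsidy: 611 - 1.5P = -1048 + 9P gives P* = 158, x* = 374.
With the rebate, buyers effectively pay Pb = Ps − 63, where Ps is the price sellers receive.
Demand in terms of Ps becomes xd = 611 − 1.5(Ps − 63) = 705.5 - 1.5Ps. Setting this equal to supply: 705.5 - 1.5Ps = -1048 + 9Ps, so Ps = 167.
Buyers pay Pb = 167 − 63 = 104; x' = -1048 + 9·167 = 455.
The subsidy expands output by 455 − 374 = 81 past the efficient level; on those units the gap between marginal cost and willingness to pay runs from 0 up to 63.
DWL = ½ × 63 × 81 = 2551.5.

Deadweight loss = 2551.5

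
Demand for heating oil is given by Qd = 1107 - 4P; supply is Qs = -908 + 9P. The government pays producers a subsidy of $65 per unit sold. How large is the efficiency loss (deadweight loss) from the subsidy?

Pre-subsidy: 1107 - 4P = -908 + 9P gives P* = 155, Q* = 487.
With the subsidy, sellers receive Ps = Pb + 65 for each unit, where Pb is the price buyers pay.
Supply in terms of Pb becomes Qs = -908 + 9(Pb + 65) = -323 + 9Pb. Setting this equal to demand: 1107 - 4Pb = -323 + 9Pb, so Pb = 110.
Sellers receive Ps = 110 + 65 = 175; Q' = 1107 − 4·110 = 667.
The subsidy expands output by 667 − 487 = 180 past the efficient level; on those units the gap between marginal cost and willingness to pay runs from 0 up to 65.
DWL = ½ × 65 × 180 = 5850.

Deadweight loss = $5850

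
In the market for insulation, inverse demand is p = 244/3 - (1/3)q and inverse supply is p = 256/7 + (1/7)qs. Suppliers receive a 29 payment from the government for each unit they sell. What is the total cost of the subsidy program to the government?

Government cost = 4492.1

Pre-subsidy: 244/3 - (1/3)q = 256/7 + (1/7)q gives q* = 94 and p* = 50.
With the subsidy, sellers receive ps = pb + 29 for each unit, where pb is the price buyers pay.
On the curves, pb = 244/3 - (1/3)q and ps = 256/7 + (1/7)q; the wedge ps − pb = 29 gives 256/7 + (1/7)q − (244/3 - (1/3)q) = 29, so q' = 154.9.
Then pb = 244/3 − (1/3)·154.9 = 29.7 and ps = 256/7 + (1/7)·154.9 = 58.7.
Government outlay = subsidy × quantity = 29 × 154.9 = 4492.1.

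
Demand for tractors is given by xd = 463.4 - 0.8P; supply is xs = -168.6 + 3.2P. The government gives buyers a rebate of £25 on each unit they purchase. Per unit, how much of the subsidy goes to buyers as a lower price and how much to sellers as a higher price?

Buyers gain £20 per unit; sellers gain £5 per unit

Pre-subsidy: 463.4 - 0.8P = -168.6 + 3.2P gives P* = 158, x* = 337.
With the rebate, buyers effectively pay Pb = Ps − 25, where Ps is the price sellers receive.
Demand in terms of Ps becomes xd = 463.4 − 0.8(Ps − 25) = 483.4 - 0.8Ps. Setting this equal to supply: 483.4 - 0.8Ps = -168.6 + 3.2Ps, so Ps = 163.
Buyers pay Pb = 163 − 25 = 138; x' = -168.6 + 3.2·163 = 353.
Buyers' price falls by P* − Pb = 158 − 138 = 20; sellers' price rises by Ps − P* = 163 − 158 = 5.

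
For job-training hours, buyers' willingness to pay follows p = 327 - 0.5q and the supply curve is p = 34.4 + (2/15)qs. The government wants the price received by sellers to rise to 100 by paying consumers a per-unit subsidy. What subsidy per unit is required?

Required subsidy s = 19 per unit

At a seller price of 100, quantity supplied is -258 + 7.5·100 = 492.
Buyers absorb 492 only when they pay pb = 327 − 0.5·492 = 81.
s = ps − pb = 100 − 81 = 19.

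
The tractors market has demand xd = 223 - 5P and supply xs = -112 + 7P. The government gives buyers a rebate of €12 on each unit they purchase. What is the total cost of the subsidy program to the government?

Government cost = €1421

Pre-subsidy: 223 - 5P = -112 + 7P gives P* = 335/12, x* = 1001/12.
With the rebate, buyers effectively pay Pb = Ps − 12, where Ps is the price sellers receive.
Demand in terms of Ps becomes xd = 223 − 5(Ps − 12) = 283 - 5Ps. Setting this equal to supply: 283 - 5Ps = -112 + 7Ps, so Ps = 395/12.
Buyers pay Pb = 395/12 − 12 = 251/12; x' = -112 + 7·(395/12) = 1421/12.
Government outlay = subsidy × quantity = 12 × 1421/12 = 1421.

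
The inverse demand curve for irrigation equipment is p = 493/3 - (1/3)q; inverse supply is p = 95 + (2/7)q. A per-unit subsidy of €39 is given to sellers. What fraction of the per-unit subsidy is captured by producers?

Pre-subsidy: 493/3 - (1/3)q = 95 + (2/7)q gives q* = 112 and p* = 127.
With the subsidy, sellers receive ps = pb + 39 for each unit, where pb is the price buyers pay.
On the curves, pb = 493/3 - (1/3)q and ps = 95 + (2/7)q; the wedge ps − pb = 39 gives 95 + (2/7)q − (493/3 - (1/3)q) = 39, so q' = 175.
Then pb = 493/3 − (1/3)·175 = 106 and ps = 95 + (2/7)·175 = 145.
Buyers' price falls by p* − pb = 127 − 106 = 21; sellers' price rises by ps − p* = 145 − 127 = 18.
So producers capture 18/39 = 6/13 of each unit of subsidy.

Producer share = 6/13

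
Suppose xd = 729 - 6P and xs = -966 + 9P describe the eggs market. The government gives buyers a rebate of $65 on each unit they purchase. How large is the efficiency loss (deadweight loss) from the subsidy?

Pre-subsidy: 729 - 6P = -966 + 9P gives P* = 113, x* = 51.
With the rebate, buyers effectively pay Pb = Ps − 65, where Ps is the price sellers receive.
Demand in terms of Ps becomes xd = 729 − 6(Ps − 65) = 1119 - 6Ps. Setting this equal to supply: 1119 - 6Ps = -966 + 9Ps, so Ps = 139.
Buyers pay Pb = 139 − 65 = 74; x' = -966 + 9·139 = 285.
The subsidy expands output by 285 − 51 = 234 past the efficient level; on those units the gap between marginal cost and willingness to pay runs from 0 up to 65.
DWL = ½ × 65 × 234 = 7605.

Deadweight loss = $7605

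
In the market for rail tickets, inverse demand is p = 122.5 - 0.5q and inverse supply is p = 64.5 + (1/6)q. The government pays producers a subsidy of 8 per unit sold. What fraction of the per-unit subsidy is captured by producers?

Producer share = 0.25

Pre-subsidy: 122.5 - 0.5q = 64.5 + (1/6)q gives q* = 87 and p* = 79.
With the subsidy, sellers receive ps = pb + 8 for each unit, where pb is the price buyers pay.
On the curves, pb = 122.5 - 0.5q and ps = 64.5 + (1/6)q; the wedge ps − pb = 8 gives 64.5 + (1/6)q − (122.5 - 0.5q) = 8, so q' = 99.
Then pb = 122.5 − 0.5·99 = 73 and ps = 64.5 + (1/6)·99 = 81.
Buyers' price falls by p* − pb = 79 − 73 = 6; sellers' price rises by ps − p* = 81 − 79 = 2.
So producers capture 2/8 = 0.25 of each unit of subsidy.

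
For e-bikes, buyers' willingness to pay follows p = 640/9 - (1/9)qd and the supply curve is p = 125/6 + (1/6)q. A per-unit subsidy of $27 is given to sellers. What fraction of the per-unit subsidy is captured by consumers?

Consumer share = 0.4

Pre-subsidy: 640/9 - (1/9)q = 125/6 + (1/6)q gives q* = 181 and p* = 51.
With the subsidy, sellers receive ps = pb + 27 for each unit, where pb is the price buyers pay.
On the curves, pb = 640/9 - (1/9)q and ps = 125/6 + (1/6)q; the wedge ps − pb = 27 gives 125/6 + (1/6)q − (640/9 - (1/9)q) = 27, so q' = 278.2.
Then pb = 640/9 − (1/9)·278.2 = 40.2 and ps = 125/6 + (1/6)·278.2 = 67.2.
Buyers' price falls by p* − pb = 51 − 40.2 = 10.8; sellers' price rises by ps − p* = 67.2 − 51 = 16.2.
So consumers capture 10.8/27 = 0.4 of each unit of subsidy.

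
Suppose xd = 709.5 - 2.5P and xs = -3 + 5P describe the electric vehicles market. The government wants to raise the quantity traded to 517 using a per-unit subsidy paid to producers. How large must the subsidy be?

Required subsidy s = 27 per unit

At x = 517, invert demand for the buyer price: Pb = (709.5 − 517)/2.5 = 77; invert supply for the seller price: Ps = (517 − (-3))/5 = 104.
The subsidy must fill the gap: s = Ps − Pb = 104 − 77 = 27.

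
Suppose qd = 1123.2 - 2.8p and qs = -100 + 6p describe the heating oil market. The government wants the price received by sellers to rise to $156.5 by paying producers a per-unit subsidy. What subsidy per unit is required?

Required subsidy s = $55 per unit

At a seller price of 156.5, quantity supplied is -100 + 6·156.5 = 839.
Buyers absorb 839 only when they pay pb with 1123.2 − 2.8·pb = 839, i.e. pb = 101.5.
s = ps − pb = 156.5 − 101.5 = 55.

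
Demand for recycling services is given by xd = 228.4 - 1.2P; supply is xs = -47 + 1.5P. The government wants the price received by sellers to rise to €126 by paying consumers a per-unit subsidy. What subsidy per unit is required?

At a seller price of 126, quantity supplied is -47 + 1.5·126 = 142.
Buyers absorb 142 only when they pay Pb with 228.4 − 1.2·Pb = 142, i.e. Pb = 72.
s = Ps − Pb = 126 − 72 = 54.

Required subsidy s = €54 per unit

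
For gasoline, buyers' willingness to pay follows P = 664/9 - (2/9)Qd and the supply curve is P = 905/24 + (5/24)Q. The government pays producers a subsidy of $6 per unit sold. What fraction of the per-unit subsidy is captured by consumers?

Pre-subsidy: 664/9 - (2/9)Q = 905/24 + (5/24)Q gives Q* = 2597/31 and P* = 1710/31.
With the subsidy, sellers receive Ps = Pb + 6 for each unit, where Pb is the price buyers pay.
On the curves, Pb = 664/9 - (2/9)Q and Ps = 905/24 + (5/24)Q; the wedge Ps − Pb = 6 gives 905/24 + (5/24)Q − (664/9 - (2/9)Q) = 6, so Q' = 3029/31.
Then Pb = 664/9 − (2/9)·(3029/31) = 1614/31 and Ps = 905/24 + (5/24)·(3029/31) = 1800/31.
Buyers' price falls by P* − Pb = 1710/31 − 1614/31 = 96/31; sellers' price rises by Ps − P* = 1800/31 − 1710/31 = 90/31.
So consumers capture (96/31)/6 = 16/31 of each unit of subsidy.

Consumer share = 16/31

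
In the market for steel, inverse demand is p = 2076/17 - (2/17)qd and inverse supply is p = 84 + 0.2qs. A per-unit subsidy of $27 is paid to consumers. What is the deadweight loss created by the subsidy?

Deadweight loss = $1147.5

Pre-subsidy: 2076/17 - (2/17)q = 84 + 0.2q gives q* = 120 and p* = 108.
With the rebate, buyers effectively pay pb = ps − 27, where ps is the price sellers receive.
On the curves, pb = 2076/17 - (2/17)q and ps = 84 + 0.2q; the wedge ps − pb = 27 gives 84 + 0.2q − (2076/17 - (2/17)q) = 27, so q' = 205.
Then pb = 2076/17 − (2/17)·205 = 98 and ps = 84 + 0.2·205 = 125.
The subsidy expands output by 205 − 120 = 85 past the efficient level; on those units the gap between marginal cost and willingness to pay runs from 0 up to 27.
DWL = ½ × 27 × 85 = 1147.5.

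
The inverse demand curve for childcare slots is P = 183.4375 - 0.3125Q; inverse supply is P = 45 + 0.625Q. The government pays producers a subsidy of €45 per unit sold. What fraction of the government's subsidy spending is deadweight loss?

DWL / government spending = 72/587

Pre-subsidy: 183.4375 - 0.3125Q = 45 + 0.625Q gives Q* = 443/3 and P* = 3295/24.
With the subsidy, sellers receive Ps = Pb + 45 for each unit, where Pb is the price buyers pay.
On the curves, Pb = 183.4375 - 0.3125Q and Ps = 45 + 0.625Q; the wedge Ps − Pb = 45 gives 45 + 0.625Q − (183.4375 - 0.3125Q) = 45, so Q' = 587/3.
Then Pb = 183.4375 − 0.3125·(587/3) = 2935/24 and Ps = 45 + 0.625·(587/3) = 4015/24.
ΔCS = ½(443/3 + 587/3)(3295/24 − 2935/24) = 2575; ΔPS = ½(443/3 + 587/3)(4015/24 − 3295/24) = 5150.
Government spending = 45 × 587/3 = 8805.
DWL = ½ × 45 × (587/3 − 443/3) = 1080; fraction = 1080 / 8805 = 72/587.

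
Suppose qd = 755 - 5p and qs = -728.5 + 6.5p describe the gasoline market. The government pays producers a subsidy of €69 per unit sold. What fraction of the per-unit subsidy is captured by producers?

Producer share = 10/23

Pre-subsidy: 755 - 5p = -728.5 + 6.5p gives p* = 129, q* = 110.
With the subsidy, sellers receive ps = pb + 69 for each unit, where pb is the price buyers pay.
Supply in terms of pb becomes qs = -728.5 + 6.5(pb + 69) = -280 + 6.5pb. Setting this equal to demand: 755 - 5pb = -280 + 6.5pb, so pb = 90.
Sellers receive ps = 90 + 69 = 159; q' = 755 − 5·90 = 305.
Buyers' price falls by p* − pb = 129 − 90 = 39; sellers' price rises by ps − p* = 159 − 129 = 30.
So producers capture 30/69 = 10/23 of each unit of subsidy.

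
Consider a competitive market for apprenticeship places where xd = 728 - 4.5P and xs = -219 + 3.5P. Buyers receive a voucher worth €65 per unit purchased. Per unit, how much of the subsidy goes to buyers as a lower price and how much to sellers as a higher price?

Pre-subsidy: 728 - 4.5P = -219 + 3.5P gives P* = 118.375, x* = 195.3125.
With the rebate, buyers effectively pay Pb = Ps − 65, where Ps is the price sellers receive.
Demand in terms of Ps becomes xd = 728 − 4.5(Ps − 65) = 1020.5 - 4.5Ps. Setting this equal to supply: 1020.5 - 4.5Ps = -219 + 3.5Ps, so Ps = 154.9375.
Buyers pay Pb = 154.9375 − 65 = 89.9375; x' = -219 + 3.5·154.9375 = 323.28125.
Buyers' price falls by P* − Pb = 118.375 − 89.9375 = 28.4375; sellers' price rises by Ps − P* = 154.9375 − 118.375 = 36.5625.

Buyers gain €28.4375 per unit; sellers gain €36.5625 per unit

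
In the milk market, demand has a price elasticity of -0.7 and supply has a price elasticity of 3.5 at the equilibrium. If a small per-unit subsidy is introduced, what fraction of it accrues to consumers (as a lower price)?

For a small subsidy around the equilibrium, the benefit split depends on the relative slopes, which at a point are proportional to the elasticities.
Buyer share = εs/(εs + |εd|) = 3.5/(3.5 + 0.7) = 5/6; seller share = |εd|/(εs + |εd|) = 1/6.

Consumer share = 5/6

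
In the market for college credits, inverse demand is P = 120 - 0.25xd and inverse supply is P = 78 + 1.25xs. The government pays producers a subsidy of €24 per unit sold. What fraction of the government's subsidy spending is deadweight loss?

Pre-subsidy: 120 - 0.25x = 78 + 1.25x gives x* = 28 and P* = 113.
With the subsidy, sellers receive Ps = Pb + 24 for each unit, where Pb is the price buyers pay.
On the curves, Pb = 120 - 0.25x and Ps = 78 + 1.25x; the wedge Ps − Pb = 24 gives 78 + 1.25x − (120 - 0.25x) = 24, so x' = 44.
Then Pb = 120 − 0.25·44 = 109 and Ps = 78 + 1.25·44 = 133.
ΔCS = ½(28 + 44)(113 − 109) = 144; ΔPS = ½(28 + 44)(133 − 113) = 720.
Government spending = 24 × 44 = 1056.
DWL = ½ × 24 × (44 − 28) = 192; fraction = 192 / 1056 = 2/11.

DWL / government spending = 2/11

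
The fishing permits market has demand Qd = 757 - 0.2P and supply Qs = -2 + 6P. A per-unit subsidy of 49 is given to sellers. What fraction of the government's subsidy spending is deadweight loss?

DWL / government spending = 21/3286

Pre-subsidy: 757 - 0.2P = -2 + 6P gives P* = 3795/31, Q* = 22708/31.
With the subsidy, sellers receive Ps = Pb + 49 for each unit, where Pb is the price buyers pay.
Supply in terms of Pb becomes Qs = -2 + 6(Pb + 49) = 292 + 6Pb. Setting this equal to demand: 757 - 0.2Pb = 292 + 6Pb, so Pb = 75.
Sellers receive Ps = 75 + 49 = 124; Q' = 757 − 0.2·75 = 742.
ΔCS = ½(22708/31 + 742)(3795/31 − 75) = 33596850/961; ΔPS = ½(22708/31 + 742)(124 − 3795/31) = 1119895/961.
Government spending = 49 × 742 = 36358.
DWL = ½ × 49 × (742 − 22708/31) = 7203/31; fraction = (7203/31) / 36358 = 21/3286.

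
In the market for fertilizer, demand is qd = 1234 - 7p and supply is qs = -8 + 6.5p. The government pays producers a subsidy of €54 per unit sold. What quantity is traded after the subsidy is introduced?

q' = 772

Pre-subsidy: 1234 - 7p = -8 + 6.5p gives p* = 92, q* = 590.
With the subsidy, sellers receive ps = pb + 54 for each unit, where pb is the price buyers pay.
Supply in terms of pb becomes qs = -8 + 6.5(pb + 54) = 343 + 6.5pb. Setting this equal to demand: 1234 - 7pb = 343 + 6.5pb, so pb = 66.
Sellers receive ps = 66 + 54 = 120; q' = 1234 − 7·66 = 772.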